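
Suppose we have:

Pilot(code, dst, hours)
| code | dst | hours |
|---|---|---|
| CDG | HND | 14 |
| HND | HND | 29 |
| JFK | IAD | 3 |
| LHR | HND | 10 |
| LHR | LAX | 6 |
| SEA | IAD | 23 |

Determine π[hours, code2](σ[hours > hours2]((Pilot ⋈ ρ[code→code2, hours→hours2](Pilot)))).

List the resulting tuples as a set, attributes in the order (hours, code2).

ρ[code→code2, hours→hours2]: schema becomes (code2, dst, hours2); tuples unchanged.
Pilot ⋈ ρ[code→code2, hours→hours2](Pilot) (natural join on dst): {(CDG, HND, 14, CDG, 14), (CDG, HND, 14, HND, 29), (CDG, HND, 14, LHR, 10), (HND, HND, 29, CDG, 14), (HND, HND, 29, HND, 29), (HND, HND, 29, LHR, 10), (JFK, IAD, 3, JFK, 3), (JFK, IAD, 3, SEA, 23), (LHR, HND, 10, CDG, 14), (LHR, HND, 10, HND, 29), (LHR, HND, 10, LHR, 10), (LHR, LAX, 6, LHR, 6), (SEA, IAD, 23, JFK, 3), (SEA, IAD, 23, SEA, 23)}
Filtering on hours > hours2 leaves {(CDG, HND, 14, LHR, 10), (HND, HND, 29, CDG, 14), (HND, HND, 29, LHR, 10), (SEA, IAD, 23, JFK, 3)}.
Projecting to hours, code2: {(14, LHR), (23, JFK), (29, CDG), (29, LHR)}

{(14, LHR), (23, JFK), (29, CDG), (29, LHR)}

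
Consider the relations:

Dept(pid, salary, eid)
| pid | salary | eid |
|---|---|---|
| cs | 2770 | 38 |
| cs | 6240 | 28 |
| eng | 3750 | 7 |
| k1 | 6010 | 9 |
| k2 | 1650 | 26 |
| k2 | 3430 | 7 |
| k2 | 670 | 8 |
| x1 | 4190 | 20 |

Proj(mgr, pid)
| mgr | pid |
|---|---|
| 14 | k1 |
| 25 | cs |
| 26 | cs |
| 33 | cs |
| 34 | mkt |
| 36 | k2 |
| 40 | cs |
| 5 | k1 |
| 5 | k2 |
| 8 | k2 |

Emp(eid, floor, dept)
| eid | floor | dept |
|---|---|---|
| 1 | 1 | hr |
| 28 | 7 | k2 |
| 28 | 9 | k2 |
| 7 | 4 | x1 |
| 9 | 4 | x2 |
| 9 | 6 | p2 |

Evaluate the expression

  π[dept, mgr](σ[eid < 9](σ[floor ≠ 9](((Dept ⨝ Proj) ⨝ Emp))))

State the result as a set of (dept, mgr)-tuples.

{(x1, 36), (x1, 5), (x1, 8)}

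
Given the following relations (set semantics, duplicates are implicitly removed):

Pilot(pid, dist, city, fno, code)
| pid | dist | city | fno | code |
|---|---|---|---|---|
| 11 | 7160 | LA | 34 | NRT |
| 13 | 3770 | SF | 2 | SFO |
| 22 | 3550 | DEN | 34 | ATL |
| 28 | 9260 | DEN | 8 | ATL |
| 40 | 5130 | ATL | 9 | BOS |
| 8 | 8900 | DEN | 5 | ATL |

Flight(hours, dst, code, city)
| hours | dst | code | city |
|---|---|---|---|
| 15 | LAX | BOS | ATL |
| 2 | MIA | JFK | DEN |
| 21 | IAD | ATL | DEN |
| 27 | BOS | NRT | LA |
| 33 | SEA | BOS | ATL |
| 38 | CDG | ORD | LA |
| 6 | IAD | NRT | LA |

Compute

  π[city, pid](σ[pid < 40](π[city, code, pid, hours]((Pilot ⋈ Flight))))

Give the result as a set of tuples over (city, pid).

{(DEN, 22), (DEN, 28), (DEN, 8), (LA, 11)}

Pilot ⋈ Flight (natural join on city, code): {(11, 7160, LA, 34, NRT, 27, BOS), (11, 7160, LA, 34, NRT, 6, IAD), (22, 3550, DEN, 34, ATL, 21, IAD), (28, 9260, DEN, 8, ATL, 21, IAD), (40, 5130, ATL, 9, BOS, 15, LAX), (40, 5130, ATL, 9, BOS, 33, SEA), (8, 8900, DEN, 5, ATL, 21, IAD)}
Keep only column(s) city, code, pid, hours: {(ATL, BOS, 40, 15), (ATL, BOS, 40, 33), (DEN, ATL, 22, 21), (DEN, ATL, 28, 21), (DEN, ATL, 8, 21), (LA, NRT, 11, 27), (LA, NRT, 11, 6)}
σ[pid < 40]: keep tuples satisfying pid < 40 → {(DEN, ATL, 22, 21), (DEN, ATL, 28, 21), (DEN, ATL, 8, 21), (LA, NRT, 11, 27), (LA, NRT, 11, 6)}
Keep only column(s) city, pid (1 duplicate(s) eliminated): {(DEN, 22), (DEN, 28), (DEN, 8), (LA, 11)}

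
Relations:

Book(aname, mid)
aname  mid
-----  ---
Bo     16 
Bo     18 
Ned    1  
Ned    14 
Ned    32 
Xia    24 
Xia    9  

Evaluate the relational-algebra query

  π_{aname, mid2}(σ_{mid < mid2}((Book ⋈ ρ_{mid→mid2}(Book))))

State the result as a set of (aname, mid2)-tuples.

ρ[mid→mid2]: schema becomes (aname, mid2); tuples unchanged.
Book ⋈ ρ_{mid→mid2}(Book) (natural join on aname): {(Bo, 16, 16), (Bo, 16, 18), (Bo, 18, 16), (Bo, 18, 18), (Ned, 1, 1), (Ned, 1, 14), (Ned, 1, 32), (Ned, 14, 1), (Ned, 14, 14), (Ned, 14, 32), (Ned, 32, 1), (Ned, 32, 14), (Ned, 32, 32), (Xia, 24, 24), (Xia, 24, 9), (Xia, 9, 24), (Xia, 9, 9)}
Apply σ_{mid < mid2}; surviving tuples: {(Bo, 16, 18), (Ned, 1, 14), (Ned, 1, 32), (Ned, 14, 32), (Xia, 9, 24)}
π[aname, mid2]: project onto (aname, mid2) (1 duplicate(s) eliminated) → {(Bo, 18), (Ned, 14), (Ned, 32), (Xia, 24)}

{(Bo, 18), (Ned, 14), (Ned, 32), (Xia, 24)}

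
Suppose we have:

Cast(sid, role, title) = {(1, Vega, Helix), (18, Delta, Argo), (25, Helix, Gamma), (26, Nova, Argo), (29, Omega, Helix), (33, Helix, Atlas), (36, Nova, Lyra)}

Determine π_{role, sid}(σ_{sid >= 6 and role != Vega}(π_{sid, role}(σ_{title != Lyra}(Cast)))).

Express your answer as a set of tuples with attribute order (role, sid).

σ[title != Lyra]: keep tuples satisfying title != Lyra → {(1, Vega, Helix), (18, Delta, Argo), (25, Helix, Gamma), (26, Nova, Argo), (29, Omega, Helix), (33, Helix, Atlas)}
π[sid, role]: project onto (sid, role) → {(1, Vega), (18, Delta), (25, Helix), (26, Nova), (29, Omega), (33, Helix)}
σ[sid >= 6 and role != Vega]: keep tuples satisfying sid >= 6 and role != Vega → {(18, Delta), (25, Helix), (26, Nova), (29, Omega), (33, Helix)}
π[role, sid]: project onto (role, sid) → {(Delta, 18), (Helix, 25), (Helix, 33), (Nova, 26), (Omega, 29)}

{(Delta, 18), (Helix, 25), (Helix, 33), (Nova, 26), (Omega, 29)}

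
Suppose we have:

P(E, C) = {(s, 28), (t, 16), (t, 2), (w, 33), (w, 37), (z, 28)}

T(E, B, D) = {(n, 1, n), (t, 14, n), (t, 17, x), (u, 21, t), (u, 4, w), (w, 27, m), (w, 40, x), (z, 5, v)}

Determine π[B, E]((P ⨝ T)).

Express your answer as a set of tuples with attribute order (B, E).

{(14, t), (17, t), (27, w), (40, w), (5, z)}

P ⋈ T (natural join on E): {(t, 16, 14, n), (t, 16, 17, x), (t, 2, 14, n), (t, 2, 17, x), (w, 33, 27, m), (w, 33, 40, x), (w, 37, 27, m), (w, 37, 40, x), (z, 28, 5, v)}
π[B, E]: project onto (B, E) (4 duplicate(s) eliminated) → {(14, t), (17, t), (27, w), (40, w), (5, z)}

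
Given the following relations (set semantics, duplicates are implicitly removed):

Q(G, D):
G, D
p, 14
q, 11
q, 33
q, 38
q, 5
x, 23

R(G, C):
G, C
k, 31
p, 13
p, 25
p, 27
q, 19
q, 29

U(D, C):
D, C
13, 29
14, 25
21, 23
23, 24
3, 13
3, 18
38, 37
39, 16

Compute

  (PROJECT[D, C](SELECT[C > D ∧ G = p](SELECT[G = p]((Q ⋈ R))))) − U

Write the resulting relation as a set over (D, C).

{(14, 27)}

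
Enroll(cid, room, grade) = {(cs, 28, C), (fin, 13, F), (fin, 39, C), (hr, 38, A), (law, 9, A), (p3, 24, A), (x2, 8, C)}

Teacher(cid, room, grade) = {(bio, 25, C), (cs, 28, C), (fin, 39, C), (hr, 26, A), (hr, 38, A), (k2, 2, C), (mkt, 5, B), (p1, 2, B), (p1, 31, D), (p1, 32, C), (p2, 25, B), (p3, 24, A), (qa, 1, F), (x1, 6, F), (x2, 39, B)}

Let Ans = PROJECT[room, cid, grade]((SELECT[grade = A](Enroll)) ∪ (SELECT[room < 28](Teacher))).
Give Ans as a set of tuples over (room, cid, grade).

{(1, qa, F), (2, k2, C), (2, p1, B), (24, p3, A), (25, bio, C), (25, p2, B), (26, hr, A), (38, hr, A), (5, mkt, B), (6, x1, F), (9, law, A)}

Filtering on grade = A leaves {(hr, 38, A), (law, 9, A), (p3, 24, A)}.
Filtering on room < 28 leaves {(bio, 25, C), (hr, 26, A), (k2, 2, C), (mkt, 5, B), (p1, 2, B), (p2, 25, B), (p3, 24, A), (qa, 1, F), (x1, 6, F)}.
Set union of the two operands is {(bio, 25, C), (hr, 26, A), (hr, 38, A), (k2, 2, C), (law, 9, A), (mkt, 5, B), (p1, 2, B), (p2, 25, B), (p3, 24, A), (qa, 1, F), (x1, 6, F)}.
π_{room, cid, grade} gives {(1, qa, F), (2, k2, C), (2, p1, B), (24, p3, A), (25, bio, C), (25, p2, B), (26, hr, A), (38, hr, A), (5, mkt, B), (6, x1, F), (9, law, A)}.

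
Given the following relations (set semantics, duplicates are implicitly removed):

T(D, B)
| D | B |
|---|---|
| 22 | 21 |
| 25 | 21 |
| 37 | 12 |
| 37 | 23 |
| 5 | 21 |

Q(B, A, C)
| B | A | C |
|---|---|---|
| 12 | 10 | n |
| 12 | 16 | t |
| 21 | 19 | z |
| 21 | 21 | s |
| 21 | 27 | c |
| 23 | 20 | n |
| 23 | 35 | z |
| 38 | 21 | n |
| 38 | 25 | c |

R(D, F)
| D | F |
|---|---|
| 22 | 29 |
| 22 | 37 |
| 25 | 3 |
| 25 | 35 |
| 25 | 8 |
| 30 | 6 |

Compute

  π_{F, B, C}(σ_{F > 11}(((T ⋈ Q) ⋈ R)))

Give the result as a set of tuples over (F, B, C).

{(29, 21, c), (29, 21, s), (29, 21, z), (35, 21, c), (35, 21, s), (35, 21, z), (37, 21, c), (37, 21, s), (37, 21, z)}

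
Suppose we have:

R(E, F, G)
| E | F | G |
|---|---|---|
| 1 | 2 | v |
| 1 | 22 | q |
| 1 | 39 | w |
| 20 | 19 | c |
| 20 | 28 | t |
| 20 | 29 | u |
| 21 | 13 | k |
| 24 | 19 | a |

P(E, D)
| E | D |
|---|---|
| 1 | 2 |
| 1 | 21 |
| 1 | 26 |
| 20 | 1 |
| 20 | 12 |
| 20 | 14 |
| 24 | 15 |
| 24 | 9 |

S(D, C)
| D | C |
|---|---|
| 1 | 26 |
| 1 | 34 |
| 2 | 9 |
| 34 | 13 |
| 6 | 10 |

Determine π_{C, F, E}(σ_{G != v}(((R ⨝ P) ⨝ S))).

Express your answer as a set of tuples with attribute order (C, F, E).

{(26, 19, 20), (26, 28, 20), (26, 29, 20), (34, 19, 20), (34, 28, 20), (34, 29, 20), (9, 22, 1), (9, 39, 1)}

R ⋈ P (natural join on E): {(1, 2, v, 2), (1, 2, v, 21), (1, 2, v, 26), (1, 22, q, 2), (1, 22, q, 21), (1, 22, q, 26), (1, 39, w, 2), (1, 39, w, 21), (1, 39, w, 26), (20, 19, c, 1), (20, 19, c, 12), (20, 19, c, 14), (20, 28, t, 1), (20, 28, t, 12), (20, 28, t, 14), (20, 29, u, 1), (20, 29, u, 12), (20, 29, u, 14), (24, 19, a, 15), (24, 19, a, 9)}
(R ⨝ P) ⋈ S (natural join on D): {(1, 2, v, 2, 9), (1, 22, q, 2, 9), (1, 39, w, 2, 9), (20, 19, c, 1, 26), (20, 19, c, 1, 34), (20, 28, t, 1, 26), (20, 28, t, 1, 34), (20, 29, u, 1, 26), (20, 29, u, 1, 34)}
Selection G != v: {(1, 22, q, 2, 9), (1, 39, w, 2, 9), (20, 19, c, 1, 26), (20, 19, c, 1, 34), (20, 28, t, 1, 26), (20, 28, t, 1, 34), (20, 29, u, 1, 26), (20, 29, u, 1, 34)}
Keep only column(s) C, F, E: {(26, 19, 20), (26, 28, 20), (26, 29, 20), (34, 19, 20), (34, 28, 20), (34, 29, 20), (9, 22, 1), (9, 39, 1)}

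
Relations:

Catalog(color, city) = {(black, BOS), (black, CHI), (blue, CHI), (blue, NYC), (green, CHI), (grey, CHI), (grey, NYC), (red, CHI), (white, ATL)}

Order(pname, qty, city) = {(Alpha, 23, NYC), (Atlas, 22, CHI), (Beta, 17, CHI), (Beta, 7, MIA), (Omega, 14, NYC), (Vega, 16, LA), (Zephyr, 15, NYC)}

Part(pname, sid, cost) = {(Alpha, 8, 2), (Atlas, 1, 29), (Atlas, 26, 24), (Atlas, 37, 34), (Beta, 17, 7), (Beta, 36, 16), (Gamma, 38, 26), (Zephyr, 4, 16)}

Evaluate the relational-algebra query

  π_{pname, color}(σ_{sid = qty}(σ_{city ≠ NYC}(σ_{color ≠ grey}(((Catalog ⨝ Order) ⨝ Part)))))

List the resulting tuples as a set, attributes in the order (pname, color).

{(Beta, black), (Beta, blue), (Beta, green), (Beta, red)}

Natural join on city: {(black, CHI, Atlas, 22), (black, CHI, Beta, 17), (blue, CHI, Atlas, 22), (blue, CHI, Beta, 17), (blue, NYC, Alpha, 23), (blue, NYC, Omega, 14), (blue, NYC, Zephyr, 15), (green, CHI, Atlas, 22), (green, CHI, Beta, 17), (grey, CHI, Atlas, 22), (grey, CHI, Beta, 17), (grey, NYC, Alpha, 23), (grey, NYC, Omega, 14), (grey, NYC, Zephyr, 15), (red, CHI, Atlas, 22), (red, CHI, Beta, 17)}
Natural join on pname: {(black, CHI, Atlas, 22, 1, 29), (black, CHI, Atlas, 22, 26, 24), (black, CHI, Atlas, 22, 37, 34), (black, CHI, Beta, 17, 17, 7), (black, CHI, Beta, 17, 36, 16), (blue, CHI, Atlas, 22, 1, 29), (blue, CHI, Atlas, 22, 26, 24), (blue, CHI, Atlas, 22, 37, 34), (blue, CHI, Beta, 17, 17, 7), (blue, CHI, Beta, 17, 36, 16), (blue, NYC, Alpha, 23, 8, 2), (blue, NYC, Zephyr, 15, 4, 16), (green, CHI, Atlas, 22, 1, 29), (green, CHI, Atlas, 22, 26, 24), (green, CHI, Atlas, 22, 37, 34), (green, CHI, Beta, 17, 17, 7), (green, CHI, Beta, 17, 36, 16), (grey, CHI, Atlas, 22, 1, 29), (grey, CHI, Atlas, 22, 26, 24), (grey, CHI, Atlas, 22, 37, 34), (grey, CHI, Beta, 17, 17, 7), (grey, CHI, Beta, 17, 36, 16), (grey, NYC, Alpha, 23, 8, 2), (grey, NYC, Zephyr, 15, 4, 16), (red, CHI, Atlas, 22, 1, 29), (red, CHI, Atlas, 22, 26, 24), (red, CHI, Atlas, 22, 37, 34), (red, CHI, Beta, 17, 17, 7), (red, CHI, Beta, 17, 36, 16)}
Filtering on color ≠ grey leaves {(black, CHI, Atlas, 22, 1, 29), (black, CHI, Atlas, 22, 26, 24), (black, CHI, Atlas, 22, 37, 34), (black, CHI, Beta, 17, 17, 7), (black, CHI, Beta, 17, 36, 16), (blue, CHI, Atlas, 22, 1, 29), (blue, CHI, Atlas, 22, 26, 24), (blue, CHI, Atlas, 22, 37, 34), (blue, CHI, Beta, 17, 17, 7), (blue, CHI, Beta, 17, 36, 16), (blue, NYC, Alpha, 23, 8, 2), (blue, NYC, Zephyr, 15, 4, 16), (green, CHI, Atlas, 22, 1, 29), (green, CHI, Atlas, 22, 26, 24), (green, CHI, Atlas, 22, 37, 34), (green, CHI, Beta, 17, 17, 7), (green, CHI, Beta, 17, 36, 16), (red, CHI, Atlas, 22, 1, 29), (red, CHI, Atlas, 22, 26, 24), (red, CHI, Atlas, 22, 37, 34), (red, CHI, Beta, 17, 17, 7), (red, CHI, Beta, 17, 36, 16)}.
Filtering on city ≠ NYC leaves {(black, CHI, Atlas, 22, 1, 29), (black, CHI, Atlas, 22, 26, 24), (black, CHI, Atlas, 22, 37, 34), (black, CHI, Beta, 17, 17, 7), (black, CHI, Beta, 17, 36, 16), (blue, CHI, Atlas, 22, 1, 29), (blue, CHI, Atlas, 22, 26, 24), (blue, CHI, Atlas, 22, 37, 34), (blue, CHI, Beta, 17, 17, 7), (blue, CHI, Beta, 17, 36, 16), (green, CHI, Atlas, 22, 1, 29), (green, CHI, Atlas, 22, 26, 24), (green, CHI, Atlas, 22, 37, 34), (green, CHI, Beta, 17, 17, 7), (green, CHI, Beta, 17, 36, 16), (red, CHI, Atlas, 22, 1, 29), (red, CHI, Atlas, 22, 26, 24), (red, CHI, Atlas, 22, 37, 34), (red, CHI, Beta, 17, 17, 7), (red, CHI, Beta, 17, 36, 16)}.
Filtering on sid = qty leaves {(black, CHI, Beta, 17, 17, 7), (blue, CHI, Beta, 17, 17, 7), (green, CHI, Beta, 17, 17, 7), (red, CHI, Beta, 17, 17, 7)}.
π_{pname, color} gives {(Beta, black), (Beta, blue), (Beta, green), (Beta, red)}.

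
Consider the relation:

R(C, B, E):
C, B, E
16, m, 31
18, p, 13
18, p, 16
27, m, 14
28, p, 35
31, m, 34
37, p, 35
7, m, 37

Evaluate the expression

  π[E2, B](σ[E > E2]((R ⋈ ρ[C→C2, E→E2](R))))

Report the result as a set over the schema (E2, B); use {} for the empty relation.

{(13, p), (14, m), (16, p), (31, m), (34, m)}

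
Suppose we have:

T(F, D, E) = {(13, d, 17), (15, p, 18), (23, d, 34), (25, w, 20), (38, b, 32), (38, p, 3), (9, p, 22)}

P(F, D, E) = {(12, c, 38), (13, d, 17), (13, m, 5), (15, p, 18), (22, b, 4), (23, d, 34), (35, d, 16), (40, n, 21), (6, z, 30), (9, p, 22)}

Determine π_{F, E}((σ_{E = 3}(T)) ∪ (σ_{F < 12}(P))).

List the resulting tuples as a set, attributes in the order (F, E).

{(38, 3), (6, 30), (9, 22)}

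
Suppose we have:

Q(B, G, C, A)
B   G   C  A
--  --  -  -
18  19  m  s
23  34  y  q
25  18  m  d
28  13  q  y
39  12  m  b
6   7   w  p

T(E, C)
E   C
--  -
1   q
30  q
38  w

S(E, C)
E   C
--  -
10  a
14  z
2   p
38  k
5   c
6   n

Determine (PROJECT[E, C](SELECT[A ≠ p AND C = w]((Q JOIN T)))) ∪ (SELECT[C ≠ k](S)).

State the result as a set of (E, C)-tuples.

{(10, a), (14, z), (2, p), (5, c), (6, n)}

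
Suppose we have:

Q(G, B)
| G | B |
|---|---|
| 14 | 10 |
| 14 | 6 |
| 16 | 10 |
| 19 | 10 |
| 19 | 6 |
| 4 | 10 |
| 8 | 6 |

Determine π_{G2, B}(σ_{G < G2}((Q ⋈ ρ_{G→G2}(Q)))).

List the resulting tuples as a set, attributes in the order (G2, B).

ρ[G→G2]: schema becomes (G2, B); tuples unchanged.
Q ⋈ ρ_{G→G2}(Q) (natural join on B): {(14, 10, 14), (14, 10, 16), (14, 10, 19), (14, 10, 4), (14, 6, 14), (14, 6, 19), (14, 6, 8), (16, 10, 14), (16, 10, 16), (16, 10, 19), (16, 10, 4), (19, 10, 14), (19, 10, 16), (19, 10, 19), (19, 10, 4), (19, 6, 14), (19, 6, 19), (19, 6, 8), (4, 10, 14), (4, 10, 16), (4, 10, 19), (4, 10, 4), (8, 6, 14), (8, 6, 19), (8, 6, 8)}
Apply σ_{G < G2}; surviving tuples: {(14, 10, 16), (14, 10, 19), (14, 6, 19), (16, 10, 19), (4, 10, 14), (4, 10, 16), (4, 10, 19), (8, 6, 14), (8, 6, 19)}
π[G2, B]: project onto (G2, B) (4 duplicate(s) eliminated) → {(14, 10), (14, 6), (16, 10), (19, 10), (19, 6)}

{(14, 10), (14, 6), (16, 10), (19, 10), (19, 6)}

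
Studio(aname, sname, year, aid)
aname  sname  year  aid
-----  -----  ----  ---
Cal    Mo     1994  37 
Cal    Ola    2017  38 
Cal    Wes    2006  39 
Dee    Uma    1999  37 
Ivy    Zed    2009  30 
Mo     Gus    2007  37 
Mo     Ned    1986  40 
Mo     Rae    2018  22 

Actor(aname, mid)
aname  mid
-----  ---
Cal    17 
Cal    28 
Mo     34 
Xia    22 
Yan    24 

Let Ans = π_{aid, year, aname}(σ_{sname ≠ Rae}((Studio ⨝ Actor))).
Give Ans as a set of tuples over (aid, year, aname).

Natural join on aname: {(Cal, Mo, 1994, 37, 17), (Cal, Mo, 1994, 37, 28), (Cal, Ola, 2017, 38, 17), (Cal, Ola, 2017, 38, 28), (Cal, Wes, 2006, 39, 17), (Cal, Wes, 2006, 39, 28), (Mo, Gus, 2007, 37, 34), (Mo, Ned, 1986, 40, 34), (Mo, Rae, 2018, 22, 34)}
Apply σ_{sname ≠ Rae}; surviving tuples: {(Cal, Mo, 1994, 37, 17), (Cal, Mo, 1994, 37, 28), (Cal, Ola, 2017, 38, 17), (Cal, Ola, 2017, 38, 28), (Cal, Wes, 2006, 39, 17), (Cal, Wes, 2006, 39, 28), (Mo, Gus, 2007, 37, 34), (Mo, Ned, 1986, 40, 34)}
π[aid, year, aname]: project onto (aid, year, aname) (3 duplicate(s) eliminated) → {(37, 1994, Cal), (37, 2007, Mo), (38, 2017, Cal), (39, 2006, Cal), (40, 1986, Mo)}

{(37, 1994, Cal), (37, 2007, Mo), (38, 2017, Cal), (39, 2006, Cal), (40, 1986, Mo)}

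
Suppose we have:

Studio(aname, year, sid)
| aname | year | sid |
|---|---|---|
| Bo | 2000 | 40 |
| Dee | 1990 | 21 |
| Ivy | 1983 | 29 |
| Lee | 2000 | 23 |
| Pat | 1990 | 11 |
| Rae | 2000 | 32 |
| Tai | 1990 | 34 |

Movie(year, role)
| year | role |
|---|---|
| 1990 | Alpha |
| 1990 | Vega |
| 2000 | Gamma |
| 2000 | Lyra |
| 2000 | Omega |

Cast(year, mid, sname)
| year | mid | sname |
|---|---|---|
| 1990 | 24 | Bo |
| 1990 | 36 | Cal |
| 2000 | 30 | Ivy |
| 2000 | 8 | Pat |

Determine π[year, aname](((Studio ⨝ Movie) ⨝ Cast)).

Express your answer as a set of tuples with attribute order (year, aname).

{(1990, Dee), (1990, Pat), (1990, Tai), (2000, Bo), (2000, Lee), (2000, Rae)}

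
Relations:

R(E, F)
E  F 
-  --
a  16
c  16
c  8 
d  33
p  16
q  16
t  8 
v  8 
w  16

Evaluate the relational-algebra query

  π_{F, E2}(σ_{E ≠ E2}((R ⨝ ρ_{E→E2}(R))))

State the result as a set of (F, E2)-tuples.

{(16, a), (16, c), (16, p), (16, q), (16, w), (8, c), (8, t), (8, v)}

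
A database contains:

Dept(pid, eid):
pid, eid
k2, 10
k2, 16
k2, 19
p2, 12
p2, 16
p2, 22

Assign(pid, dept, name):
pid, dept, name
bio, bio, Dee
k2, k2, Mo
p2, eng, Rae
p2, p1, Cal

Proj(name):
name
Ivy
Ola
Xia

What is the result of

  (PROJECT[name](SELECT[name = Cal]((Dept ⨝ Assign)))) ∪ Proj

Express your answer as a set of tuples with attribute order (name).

{Cal, Ivy, Ola, Xia}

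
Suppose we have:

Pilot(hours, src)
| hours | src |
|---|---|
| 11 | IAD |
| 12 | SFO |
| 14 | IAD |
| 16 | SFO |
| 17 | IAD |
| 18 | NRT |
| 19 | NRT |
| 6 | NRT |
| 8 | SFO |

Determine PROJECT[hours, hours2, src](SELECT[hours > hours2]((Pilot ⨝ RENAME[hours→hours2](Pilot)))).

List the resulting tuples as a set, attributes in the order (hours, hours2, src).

ρ[hours→hours2]: schema becomes (hours2, src); tuples unchanged.
Natural join on src: {(11, IAD, 11), (11, IAD, 14), (11, IAD, 17), (12, SFO, 12), (12, SFO, 16), (12, SFO, 8), (14, IAD, 11), (14, IAD, 14), (14, IAD, 17), (16, SFO, 12), (16, SFO, 16), (16, SFO, 8), (17, IAD, 11), (17, IAD, 14), (17, IAD, 17), (18, NRT, 18), (18, NRT, 19), (18, NRT, 6), (19, NRT, 18), (19, NRT, 19), (19, NRT, 6), (6, NRT, 18), (6, NRT, 19), (6, NRT, 6), (8, SFO, 12), (8, SFO, 16), (8, SFO, 8)}
Filtering on hours > hours2 leaves {(12, SFO, 8), (14, IAD, 11), (16, SFO, 12), (16, SFO, 8), (17, IAD, 11), (17, IAD, 14), (18, NRT, 6), (19, NRT, 18), (19, NRT, 6)}.
Projecting to hours, hours2, src: {(12, 8, SFO), (14, 11, IAD), (16, 12, SFO), (16, 8, SFO), (17, 11, IAD), (17, 14, IAD), (18, 6, NRT), (19, 18, NRT), (19, 6, NRT)}

{(12, 8, SFO), (14, 11, IAD), (16, 12, SFO), (16, 8, SFO), (17, 11, IAD), (17, 14, IAD), (18, 6, NRT), (19, 18, NRT), (19, 6, NRT)}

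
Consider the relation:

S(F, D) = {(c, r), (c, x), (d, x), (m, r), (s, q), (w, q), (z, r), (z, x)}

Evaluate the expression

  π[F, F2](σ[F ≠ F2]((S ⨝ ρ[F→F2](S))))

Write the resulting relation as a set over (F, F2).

{(c, d), (c, m), (c, z), (d, c), (d, z), (m, c), (m, z), (s, w), (w, s), (z, c), (z, d), (z, m)}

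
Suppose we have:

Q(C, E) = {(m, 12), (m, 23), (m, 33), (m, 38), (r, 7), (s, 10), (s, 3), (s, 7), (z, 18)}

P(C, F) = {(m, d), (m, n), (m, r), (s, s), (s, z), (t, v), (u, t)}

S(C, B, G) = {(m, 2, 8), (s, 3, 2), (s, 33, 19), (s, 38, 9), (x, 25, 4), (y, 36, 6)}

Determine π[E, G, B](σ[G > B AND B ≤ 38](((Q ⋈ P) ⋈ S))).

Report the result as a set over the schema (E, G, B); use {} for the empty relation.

Joining Q and P on C yields {(m, 12, d), (m, 12, n), (m, 12, r), (m, 23, d), (m, 23, n), (m, 23, r), (m, 33, d), (m, 33, n), (m, 33, r), (m, 38, d), (m, 38, n), (m, 38, r), (s, 10, s), (s, 10, z), (s, 3, s), (s, 3, z), (s, 7, s), (s, 7, z)}.
Joining (Q ⋈ P) and S on C yields {(m, 12, d, 2, 8), (m, 12, n, 2, 8), (m, 12, r, 2, 8), (m, 23, d, 2, 8), (m, 23, n, 2, 8), (m, 23, r, 2, 8), (m, 33, d, 2, 8), (m, 33, n, 2, 8), (m, 33, r, 2, 8), (m, 38, d, 2, 8), (m, 38, n, 2, 8), (m, 38, r, 2, 8), (s, 10, s, 3, 2), (s, 10, s, 33, 19), (s, 10, s, 38, 9), (s, 10, z, 3, 2), (s, 10, z, 33, 19), (s, 10, z, 38, 9), (s, 3, s, 3, 2), (s, 3, s, 33, 19), (s, 3, s, 38, 9), (s, 3, z, 3, 2), (s, 3, z, 33, 19), (s, 3, z, 38, 9), (s, 7, s, 3, 2), (s, 7, s, 33, 19), (s, 7, s, 38, 9), (s, 7, z, 3, 2), (s, 7, z, 33, 19), (s, 7, z, 38, 9)}.
σ[G > B AND B ≤ 38]: keep tuples satisfying G > B AND B ≤ 38 → {(m, 12, d, 2, 8), (m, 12, n, 2, 8), (m, 12, r, 2, 8), (m, 23, d, 2, 8), (m, 23, n, 2, 8), (m, 23, r, 2, 8), (m, 33, d, 2, 8), (m, 33, n, 2, 8), (m, 33, r, 2, 8), (m, 38, d, 2, 8), (m, 38, n, 2, 8), (m, 38, r, 2, 8)}
π_{E, G, B} gives {(12, 8, 2), (23, 8, 2), (33, 8, 2), (38, 8, 2)} (8 duplicate(s) eliminated).

{(12, 8, 2), (23, 8, 2), (33, 8, 2), (38, 8, 2)}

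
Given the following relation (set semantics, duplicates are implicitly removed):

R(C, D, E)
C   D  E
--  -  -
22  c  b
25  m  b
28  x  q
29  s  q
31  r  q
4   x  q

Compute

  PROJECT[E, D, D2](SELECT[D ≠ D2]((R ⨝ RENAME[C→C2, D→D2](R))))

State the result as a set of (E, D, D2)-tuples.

{(b, c, m), (b, m, c), (q, r, s), (q, r, x), (q, s, r), (q, s, x), (q, x, r), (q, x, s)}

ρ[C→C2, D→D2]: schema becomes (C2, D2, E); tuples unchanged.
Joining R and RENAME[C→C2, D→D2](R) on E yields {(22, c, b, 22, c), (22, c, b, 25, m), (25, m, b, 22, c), (25, m, b, 25, m), (28, x, q, 28, x), (28, x, q, 29, s), (28, x, q, 31, r), (28, x, q, 4, x), (29, s, q, 28, x), (29, s, q, 29, s), (29, s, q, 31, r), (29, s, q, 4, x), (31, r, q, 28, x), (31, r, q, 29, s), (31, r, q, 31, r), (31, r, q, 4, x), (4, x, q, 28, x), (4, x, q, 29, s), (4, x, q, 31, r), (4, x, q, 4, x)}.
Apply σ_{D ≠ D2}; surviving tuples: {(22, c, b, 25, m), (25, m, b, 22, c), (28, x, q, 29, s), (28, x, q, 31, r), (29, s, q, 28, x), (29, s, q, 31, r), (29, s, q, 4, x), (31, r, q, 28, x), (31, r, q, 29, s), (31, r, q, 4, x), (4, x, q, 29, s), (4, x, q, 31, r)}
Keep only column(s) E, D, D2 (4 duplicate(s) eliminated): {(b, c, m), (b, m, c), (q, r, s), (q, r, x), (q, s, r), (q, s, x), (q, x, r), (q, x, s)}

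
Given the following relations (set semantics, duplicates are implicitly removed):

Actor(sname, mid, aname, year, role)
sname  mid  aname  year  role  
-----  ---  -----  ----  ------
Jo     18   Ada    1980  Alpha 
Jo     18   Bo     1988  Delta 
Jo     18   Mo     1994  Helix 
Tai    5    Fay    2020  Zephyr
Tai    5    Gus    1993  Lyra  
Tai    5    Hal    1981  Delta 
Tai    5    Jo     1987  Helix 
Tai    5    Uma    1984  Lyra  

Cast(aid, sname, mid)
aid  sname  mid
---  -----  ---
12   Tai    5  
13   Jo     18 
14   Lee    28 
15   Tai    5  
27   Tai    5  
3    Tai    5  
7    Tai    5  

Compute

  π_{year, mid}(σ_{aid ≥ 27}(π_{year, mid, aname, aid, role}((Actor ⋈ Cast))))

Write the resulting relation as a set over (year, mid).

{(1981, 5), (1984, 5), (1987, 5), (1993, 5), (2020, 5)}

Actor ⋈ Cast (natural join on sname, mid): {(Jo, 18, Ada, 1980, Alpha, 13), (Jo, 18, Bo, 1988, Delta, 13), (Jo, 18, Mo, 1994, Helix, 13), (Tai, 5, Fay, 2020, Zephyr, 12), (Tai, 5, Fay, 2020, Zephyr, 15), (Tai, 5, Fay, 2020, Zephyr, 27), (Tai, 5, Fay, 2020, Zephyr, 3), (Tai, 5, Fay, 2020, Zephyr, 7), (Tai, 5, Gus, 1993, Lyra, 12), (Tai, 5, Gus, 1993, Lyra, 15), (Tai, 5, Gus, 1993, Lyra, 27), (Tai, 5, Gus, 1993, Lyra, 3), (Tai, 5, Gus, 1993, Lyra, 7), (Tai, 5, Hal, 1981, Delta, 12), (Tai, 5, Hal, 1981, Delta, 15), (Tai, 5, Hal, 1981, Delta, 27), (Tai, 5, Hal, 1981, Delta, 3), (Tai, 5, Hal, 1981, Delta, 7), (Tai, 5, Jo, 1987, Helix, 12), (Tai, 5, Jo, 1987, Helix, 15), (Tai, 5, Jo, 1987, Helix, 27), (Tai, 5, Jo, 1987, Helix, 3), (Tai, 5, Jo, 1987, Helix, 7), (Tai, 5, Uma, 1984, Lyra, 12), (Tai, 5, Uma, 1984, Lyra, 15), (Tai, 5, Uma, 1984, Lyra, 27), (Tai, 5, Uma, 1984, Lyra, 3), (Tai, 5, Uma, 1984, Lyra, 7)}
Projecting to year, mid, aname, aid, role: {(1980, 18, Ada, 13, Alpha), (1981, 5, Hal, 12, Delta), (1981, 5, Hal, 15, Delta), (1981, 5, Hal, 27, Delta), (1981, 5, Hal, 3, Delta), (1981, 5, Hal, 7, Delta), (1984, 5, Uma, 12, Lyra), (1984, 5, Uma, 15, Lyra), (1984, 5, Uma, 27, Lyra), (1984, 5, Uma, 3, Lyra), (1984, 5, Uma, 7, Lyra), (1987, 5, Jo, 12, Helix), (1987, 5, Jo, 15, Helix), (1987, 5, Jo, 27, Helix), (1987, 5, Jo, 3, Helix), (1987, 5, Jo, 7, Helix), (1988, 18, Bo, 13, Delta), (1993, 5, Gus, 12, Lyra), (1993, 5, Gus, 15, Lyra), (1993, 5, Gus, 27, Lyra), (1993, 5, Gus, 3, Lyra), (1993, 5, Gus, 7, Lyra), (1994, 18, Mo, 13, Helix), (2020, 5, Fay, 12, Zephyr), (2020, 5, Fay, 15, Zephyr), (2020, 5, Fay, 27, Zephyr), (2020, 5, Fay, 3, Zephyr), (2020, 5, Fay, 7, Zephyr)}
Apply σ_{aid ≥ 27}; surviving tuples: {(1981, 5, Hal, 27, Delta), (1984, 5, Uma, 27, Lyra), (1987, 5, Jo, 27, Helix), (1993, 5, Gus, 27, Lyra), (2020, 5, Fay, 27, Zephyr)}
Projecting to year, mid: {(1981, 5), (1984, 5), (1987, 5), (1993, 5), (2020, 5)}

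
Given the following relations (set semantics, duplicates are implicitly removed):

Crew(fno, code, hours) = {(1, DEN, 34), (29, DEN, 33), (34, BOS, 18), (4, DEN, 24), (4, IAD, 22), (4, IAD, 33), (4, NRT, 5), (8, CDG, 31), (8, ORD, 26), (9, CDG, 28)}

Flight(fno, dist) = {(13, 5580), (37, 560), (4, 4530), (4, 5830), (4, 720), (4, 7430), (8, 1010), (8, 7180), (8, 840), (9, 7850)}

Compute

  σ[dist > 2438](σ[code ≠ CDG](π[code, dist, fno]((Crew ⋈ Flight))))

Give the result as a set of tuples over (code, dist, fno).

Natural join on fno: {(4, DEN, 24, 4530), (4, DEN, 24, 5830), (4, DEN, 24, 720), (4, DEN, 24, 7430), (4, IAD, 22, 4530), (4, IAD, 22, 5830), (4, IAD, 22, 720), (4, IAD, 22, 7430), (4, IAD, 33, 4530), (4, IAD, 33, 5830), (4, IAD, 33, 720), (4, IAD, 33, 7430), (4, NRT, 5, 4530), (4, NRT, 5, 5830), (4, NRT, 5, 720), (4, NRT, 5, 7430), (8, CDG, 31, 1010), (8, CDG, 31, 7180), (8, CDG, 31, 840), (8, ORD, 26, 1010), (8, ORD, 26, 7180), (8, ORD, 26, 840), (9, CDG, 28, 7850)}
π_{code, dist, fno} gives {(CDG, 1010, 8), (CDG, 7180, 8), (CDG, 7850, 9), (CDG, 840, 8), (DEN, 4530, 4), (DEN, 5830, 4), (DEN, 720, 4), (DEN, 7430, 4), (IAD, 4530, 4), (IAD, 5830, 4), (IAD, 720, 4), (IAD, 7430, 4), (NRT, 4530, 4), (NRT, 5830, 4), (NRT, 720, 4), (NRT, 7430, 4), (ORD, 1010, 8), (ORD, 7180, 8), (ORD, 840, 8)} (4 duplicate(s) eliminated).
σ[code ≠ CDG]: keep tuples satisfying code ≠ CDG → {(DEN, 4530, 4), (DEN, 5830, 4), (DEN, 720, 4), (DEN, 7430, 4), (IAD, 4530, 4), (IAD, 5830, 4), (IAD, 720, 4), (IAD, 7430, 4), (NRT, 4530, 4), (NRT, 5830, 4), (NRT, 720, 4), (NRT, 7430, 4), (ORD, 1010, 8), (ORD, 7180, 8), (ORD, 840, 8)}
σ[dist > 2438]: keep tuples satisfying dist > 2438 → {(DEN, 4530, 4), (DEN, 5830, 4), (DEN, 7430, 4), (IAD, 4530, 4), (IAD, 5830, 4), (IAD, 7430, 4), (NRT, 4530, 4), (NRT, 5830, 4), (NRT, 7430, 4), (ORD, 7180, 8)}

{(DEN, 4530, 4), (DEN, 5830, 4), (DEN, 7430, 4), (IAD, 4530, 4), (IAD, 5830, 4), (IAD, 7430, 4), (NRT, 4530, 4), (NRT, 5830, 4), (NRT, 7430, 4), (ORD, 7180, 8)}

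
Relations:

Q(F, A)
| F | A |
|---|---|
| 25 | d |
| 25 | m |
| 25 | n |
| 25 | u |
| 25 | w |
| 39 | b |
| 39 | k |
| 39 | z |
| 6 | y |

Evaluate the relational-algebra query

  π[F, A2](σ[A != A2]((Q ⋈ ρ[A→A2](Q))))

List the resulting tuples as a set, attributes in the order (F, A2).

{(25, d), (25, m), (25, n), (25, u), (25, w), (39, b), (39, k), (39, z)}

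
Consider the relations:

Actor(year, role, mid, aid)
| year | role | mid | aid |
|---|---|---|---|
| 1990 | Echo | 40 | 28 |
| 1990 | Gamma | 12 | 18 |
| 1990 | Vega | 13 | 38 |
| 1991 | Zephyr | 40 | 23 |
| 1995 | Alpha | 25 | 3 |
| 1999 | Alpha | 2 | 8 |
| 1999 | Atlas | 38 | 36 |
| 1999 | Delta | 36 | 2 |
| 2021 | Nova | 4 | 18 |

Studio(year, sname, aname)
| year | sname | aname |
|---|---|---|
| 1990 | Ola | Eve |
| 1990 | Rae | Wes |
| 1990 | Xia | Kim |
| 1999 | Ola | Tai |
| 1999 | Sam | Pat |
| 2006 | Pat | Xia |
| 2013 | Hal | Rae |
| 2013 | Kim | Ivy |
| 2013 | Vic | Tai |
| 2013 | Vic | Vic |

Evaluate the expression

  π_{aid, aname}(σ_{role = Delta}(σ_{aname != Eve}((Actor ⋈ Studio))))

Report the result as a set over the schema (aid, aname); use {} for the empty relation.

Natural join on year: {(1990, Echo, 40, 28, Ola, Eve), (1990, Echo, 40, 28, Rae, Wes), (1990, Echo, 40, 28, Xia, Kim), (1990, Gamma, 12, 18, Ola, Eve), (1990, Gamma, 12, 18, Rae, Wes), (1990, Gamma, 12, 18, Xia, Kim), (1990, Vega, 13, 38, Ola, Eve), (1990, Vega, 13, 38, Rae, Wes), (1990, Vega, 13, 38, Xia, Kim), (1999, Alpha, 2, 8, Ola, Tai), (1999, Alpha, 2, 8, Sam, Pat), (1999, Atlas, 38, 36, Ola, Tai), (1999, Atlas, 38, 36, Sam, Pat), (1999, Delta, 36, 2, Ola, Tai), (1999, Delta, 36, 2, Sam, Pat)}
Selection aname != Eve: {(1990, Echo, 40, 28, Rae, Wes), (1990, Echo, 40, 28, Xia, Kim), (1990, Gamma, 12, 18, Rae, Wes), (1990, Gamma, 12, 18, Xia, Kim), (1990, Vega, 13, 38, Rae, Wes), (1990, Vega, 13, 38, Xia, Kim), (1999, Alpha, 2, 8, Ola, Tai), (1999, Alpha, 2, 8, Sam, Pat), (1999, Atlas, 38, 36, Ola, Tai), (1999, Atlas, 38, 36, Sam, Pat), (1999, Delta, 36, 2, Ola, Tai), (1999, Delta, 36, 2, Sam, Pat)}
Selection role = Delta: {(1999, Delta, 36, 2, Ola, Tai), (1999, Delta, 36, 2, Sam, Pat)}
π[aid, aname]: project onto (aid, aname) → {(2, Pat), (2, Tai)}

{(2, Pat), (2, Tai)}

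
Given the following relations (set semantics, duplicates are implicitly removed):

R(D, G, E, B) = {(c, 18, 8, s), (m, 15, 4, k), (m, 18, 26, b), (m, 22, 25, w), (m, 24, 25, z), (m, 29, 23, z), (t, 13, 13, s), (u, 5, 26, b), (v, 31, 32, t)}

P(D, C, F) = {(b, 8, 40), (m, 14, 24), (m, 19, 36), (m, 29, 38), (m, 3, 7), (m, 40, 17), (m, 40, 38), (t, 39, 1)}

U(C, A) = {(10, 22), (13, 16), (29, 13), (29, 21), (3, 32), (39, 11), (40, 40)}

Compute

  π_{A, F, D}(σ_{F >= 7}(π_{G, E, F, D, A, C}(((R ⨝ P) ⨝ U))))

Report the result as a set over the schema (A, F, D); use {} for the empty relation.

R ⋈ P (natural join on D): {(m, 15, 4, k, 14, 24), (m, 15, 4, k, 19, 36), (m, 15, 4, k, 29, 38), (m, 15, 4, k, 3, 7), (m, 15, 4, k, 40, 17), (m, 15, 4, k, 40, 38), (m, 18, 26, b, 14, 24), (m, 18, 26, b, 19, 36), (m, 18, 26, b, 29, 38), (m, 18, 26, b, 3, 7), (m, 18, 26, b, 40, 17), (m, 18, 26, b, 40, 38), (m, 22, 25, w, 14, 24), (m, 22, 25, w, 19, 36), (m, 22, 25, w, 29, 38), (m, 22, 25, w, 3, 7), (m, 22, 25, w, 40, 17), (m, 22, 25, w, 40, 38), (m, 24, 25, z, 14, 24), (m, 24, 25, z, 19, 36), (m, 24, 25, z, 29, 38), (m, 24, 25, z, 3, 7), (m, 24, 25, z, 40, 17), (m, 24, 25, z, 40, 38), (m, 29, 23, z, 14, 24), (m, 29, 23, z, 19, 36), (m, 29, 23, z, 29, 38), (m, 29, 23, z, 3, 7), (m, 29, 23, z, 40, 17), (m, 29, 23, z, 40, 38), (t, 13, 13, s, 39, 1)}
(R ⨝ P) ⋈ U (natural join on C): {(m, 15, 4, k, 29, 38, 13), (m, 15, 4, k, 29, 38, 21), (m, 15, 4, k, 3, 7, 32), (m, 15, 4, k, 40, 17, 40), (m, 15, 4, k, 40, 38, 40), (m, 18, 26, b, 29, 38, 13), (m, 18, 26, b, 29, 38, 21), (m, 18, 26, b, 3, 7, 32), (m, 18, 26, b, 40, 17, 40), (m, 18, 26, b, 40, 38, 40), (m, 22, 25, w, 29, 38, 13), (m, 22, 25, w, 29, 38, 21), (m, 22, 25, w, 3, 7, 32), (m, 22, 25, w, 40, 17, 40), (m, 22, 25, w, 40, 38, 40), (m, 24, 25, z, 29, 38, 13), (m, 24, 25, z, 29, 38, 21), (m, 24, 25, z, 3, 7, 32), (m, 24, 25, z, 40, 17, 40), (m, 24, 25, z, 40, 38, 40), (m, 29, 23, z, 29, 38, 13), (m, 29, 23, z, 29, 38, 21), (m, 29, 23, z, 3, 7, 32), (m, 29, 23, z, 40, 17, 40), (m, 29, 23, z, 40, 38, 40), (t, 13, 13, s, 39, 1, 11)}
Projecting to G, E, F, D, A, C: {(13, 13, 1, t, 11, 39), (15, 4, 17, m, 40, 40), (15, 4, 38, m, 13, 29), (15, 4, 38, m, 21, 29), (15, 4, 38, m, 40, 40), (15, 4, 7, m, 32, 3), (18, 26, 17, m, 40, 40), (18, 26, 38, m, 13, 29), (18, 26, 38, m, 21, 29), (18, 26, 38, m, 40, 40), (18, 26, 7, m, 32, 3), (22, 25, 17, m, 40, 40), (22, 25, 38, m, 13, 29), (22, 25, 38, m, 21, 29), (22, 25, 38, m, 40, 40), (22, 25, 7, m, 32, 3), (24, 25, 17, m, 40, 40), (24, 25, 38, m, 13, 29), (24, 25, 38, m, 21, 29), (24, 25, 38, m, 40, 40), (24, 25, 7, m, 32, 3), (29, 23, 17, m, 40, 40), (29, 23, 38, m, 13, 29), (29, 23, 38, m, 21, 29), (29, 23, 38, m, 40, 40), (29, 23, 7, m, 32, 3)}
Apply σ_{F >= 7}; surviving tuples: {(15, 4, 17, m, 40, 40), (15, 4, 38, m, 13, 29), (15, 4, 38, m, 21, 29), (15, 4, 38, m, 40, 40), (15, 4, 7, m, 32, 3), (18, 26, 17, m, 40, 40), (18, 26, 38, m, 13, 29), (18, 26, 38, m, 21, 29), (18, 26, 38, m, 40, 40), (18, 26, 7, m, 32, 3), (22, 25, 17, m, 40, 40), (22, 25, 38, m, 13, 29), (22, 25, 38, m, 21, 29), (22, 25, 38, m, 40, 40), (22, 25, 7, m, 32, 3), (24, 25, 17, m, 40, 40), (24, 25, 38, m, 13, 29), (24, 25, 38, m, 21, 29), (24, 25, 38, m, 40, 40), (24, 25, 7, m, 32, 3), (29, 23, 17, m, 40, 40), (29, 23, 38, m, 13, 29), (29, 23, 38, m, 21, 29), (29, 23, 38, m, 40, 40), (29, 23, 7, m, 32, 3)}
Projecting to A, F, D (20 duplicate(s) eliminated): {(13, 38, m), (21, 38, m), (32, 7, m), (40, 17, m), (40, 38, m)}

{(13, 38, m), (21, 38, m), (32, 7, m), (40, 17, m), (40, 38, m)}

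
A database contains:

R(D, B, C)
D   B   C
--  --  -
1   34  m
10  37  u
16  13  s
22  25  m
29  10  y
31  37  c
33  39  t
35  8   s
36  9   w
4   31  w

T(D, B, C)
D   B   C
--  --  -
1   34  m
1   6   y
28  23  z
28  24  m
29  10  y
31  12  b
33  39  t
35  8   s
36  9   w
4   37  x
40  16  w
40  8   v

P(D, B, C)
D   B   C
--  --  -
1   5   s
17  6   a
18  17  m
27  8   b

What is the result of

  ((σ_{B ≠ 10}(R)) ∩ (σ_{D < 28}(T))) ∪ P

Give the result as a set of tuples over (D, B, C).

{(1, 34, m), (1, 5, s), (17, 6, a), (18, 17, m), (27, 8, b)}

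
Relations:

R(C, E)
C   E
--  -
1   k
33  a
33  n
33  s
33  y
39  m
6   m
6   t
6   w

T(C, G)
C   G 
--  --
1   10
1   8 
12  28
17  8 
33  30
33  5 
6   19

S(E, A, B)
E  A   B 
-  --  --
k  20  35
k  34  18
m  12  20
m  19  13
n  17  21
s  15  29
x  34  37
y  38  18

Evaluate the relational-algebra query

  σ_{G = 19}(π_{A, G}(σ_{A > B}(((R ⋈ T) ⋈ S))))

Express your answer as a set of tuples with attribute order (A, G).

Natural join on C: {(1, k, 10), (1, k, 8), (33, a, 30), (33, a, 5), (33, n, 30), (33, n, 5), (33, s, 30), (33, s, 5), (33, y, 30), (33, y, 5), (6, m, 19), (6, t, 19), (6, w, 19)}
Natural join on E: {(1, k, 10, 20, 35), (1, k, 10, 34, 18), (1, k, 8, 20, 35), (1, k, 8, 34, 18), (33, n, 30, 17, 21), (33, n, 5, 17, 21), (33, s, 30, 15, 29), (33, s, 5, 15, 29), (33, y, 30, 38, 18), (33, y, 5, 38, 18), (6, m, 19, 12, 20), (6, m, 19, 19, 13)}
Selection A > B: {(1, k, 10, 34, 18), (1, k, 8, 34, 18), (33, y, 30, 38, 18), (33, y, 5, 38, 18), (6, m, 19, 19, 13)}
Projecting to A, G: {(19, 19), (34, 10), (34, 8), (38, 30), (38, 5)}
Selection G = 19: {(19, 19)}

{(19, 19)}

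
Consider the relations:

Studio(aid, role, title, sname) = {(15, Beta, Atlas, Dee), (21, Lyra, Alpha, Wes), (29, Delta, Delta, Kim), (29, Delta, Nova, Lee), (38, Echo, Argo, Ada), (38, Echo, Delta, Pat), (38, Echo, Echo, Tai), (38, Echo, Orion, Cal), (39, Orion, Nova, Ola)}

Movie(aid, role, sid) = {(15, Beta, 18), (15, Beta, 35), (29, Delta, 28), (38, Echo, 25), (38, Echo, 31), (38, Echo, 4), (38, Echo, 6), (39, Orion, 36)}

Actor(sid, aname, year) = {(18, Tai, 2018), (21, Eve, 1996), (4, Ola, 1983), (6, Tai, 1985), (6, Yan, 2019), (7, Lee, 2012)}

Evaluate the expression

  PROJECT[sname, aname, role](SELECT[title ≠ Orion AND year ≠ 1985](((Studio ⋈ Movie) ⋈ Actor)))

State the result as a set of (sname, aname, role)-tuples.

Natural join on aid, role: {(15, Beta, Atlas, Dee, 18), (15, Beta, Atlas, Dee, 35), (29, Delta, Delta, Kim, 28), (29, Delta, Nova, Lee, 28), (38, Echo, Argo, Ada, 25), (38, Echo, Argo, Ada, 31), (38, Echo, Argo, Ada, 4), (38, Echo, Argo, Ada, 6), (38, Echo, Delta, Pat, 25), (38, Echo, Delta, Pat, 31), (38, Echo, Delta, Pat, 4), (38, Echo, Delta, Pat, 6), (38, Echo, Echo, Tai, 25), (38, Echo, Echo, Tai, 31), (38, Echo, Echo, Tai, 4), (38, Echo, Echo, Tai, 6), (38, Echo, Orion, Cal, 25), (38, Echo, Orion, Cal, 31), (38, Echo, Orion, Cal, 4), (38, Echo, Orion, Cal, 6), (39, Orion, Nova, Ola, 36)}
Natural join on sid: {(15, Beta, Atlas, Dee, 18, Tai, 2018), (38, Echo, Argo, Ada, 4, Ola, 1983), (38, Echo, Argo, Ada, 6, Tai, 1985), (38, Echo, Argo, Ada, 6, Yan, 2019), (38, Echo, Delta, Pat, 4, Ola, 1983), (38, Echo, Delta, Pat, 6, Tai, 1985), (38, Echo, Delta, Pat, 6, Yan, 2019), (38, Echo, Echo, Tai, 4, Ola, 1983), (38, Echo, Echo, Tai, 6, Tai, 1985), (38, Echo, Echo, Tai, 6, Yan, 2019), (38, Echo, Orion, Cal, 4, Ola, 1983), (38, Echo, Orion, Cal, 6, Tai, 1985), (38, Echo, Orion, Cal, 6, Yan, 2019)}
Filtering on title ≠ Orion AND year ≠ 1985 leaves {(15, Beta, Atlas, Dee, 18, Tai, 2018), (38, Echo, Argo, Ada, 4, Ola, 1983), (38, Echo, Argo, Ada, 6, Yan, 2019), (38, Echo, Delta, Pat, 4, Ola, 1983), (38, Echo, Delta, Pat, 6, Yan, 2019), (38, Echo, Echo, Tai, 4, Ola, 1983), (38, Echo, Echo, Tai, 6, Yan, 2019)}.
Projecting to sname, aname, role: {(Ada, Ola, Echo), (Ada, Yan, Echo), (Dee, Tai, Beta), (Pat, Ola, Echo), (Pat, Yan, Echo), (Tai, Ola, Echo), (Tai, Yan, Echo)}

{(Ada, Ola, Echo), (Ada, Yan, Echo), (Dee, Tai, Beta), (Pat, Ola, Echo), (Pat, Yan, Echo), (Tai, Ola, Echo), (Tai, Yan, Echo)}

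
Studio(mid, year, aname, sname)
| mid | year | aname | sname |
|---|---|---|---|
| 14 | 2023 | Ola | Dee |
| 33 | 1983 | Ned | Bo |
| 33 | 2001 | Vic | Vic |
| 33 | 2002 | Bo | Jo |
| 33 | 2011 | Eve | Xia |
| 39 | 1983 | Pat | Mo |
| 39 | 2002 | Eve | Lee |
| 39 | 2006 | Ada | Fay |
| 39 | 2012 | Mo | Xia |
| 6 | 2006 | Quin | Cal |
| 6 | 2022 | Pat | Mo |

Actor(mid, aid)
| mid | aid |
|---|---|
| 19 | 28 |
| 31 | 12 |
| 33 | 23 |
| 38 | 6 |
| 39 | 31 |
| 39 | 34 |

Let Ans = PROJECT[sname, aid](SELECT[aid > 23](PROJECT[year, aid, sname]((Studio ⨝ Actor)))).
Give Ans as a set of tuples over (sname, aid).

{(Fay, 31), (Fay, 34), (Lee, 31), (Lee, 34), (Mo, 31), (Mo, 34), (Xia, 31), (Xia, 34)}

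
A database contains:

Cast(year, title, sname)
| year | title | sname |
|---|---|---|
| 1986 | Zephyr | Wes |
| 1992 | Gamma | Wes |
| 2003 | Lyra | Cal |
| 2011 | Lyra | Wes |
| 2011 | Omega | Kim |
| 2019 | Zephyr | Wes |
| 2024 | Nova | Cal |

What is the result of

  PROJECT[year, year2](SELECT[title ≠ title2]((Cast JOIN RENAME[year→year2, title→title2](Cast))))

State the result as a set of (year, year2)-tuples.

{(1986, 1992), (1986, 2011), (1992, 1986), (1992, 2011), (1992, 2019), (2003, 2024), (2011, 1986), (2011, 1992), (2011, 2019), (2019, 1992), (2019, 2011), (2024, 2003)}

ρ[year→year2, title→title2]: schema becomes (year2, title2, sname); tuples unchanged.
Joining Cast and RENAME[year→year2, title→title2](Cast) on sname yields {(1986, Zephyr, Wes, 1986, Zephyr), (1986, Zephyr, Wes, 1992, Gamma), (1986, Zephyr, Wes, 2011, Lyra), (1986, Zephyr, Wes, 2019, Zephyr), (1992, Gamma, Wes, 1986, Zephyr), (1992, Gamma, Wes, 1992, Gamma), (1992, Gamma, Wes, 2011, Lyra), (1992, Gamma, Wes, 2019, Zephyr), (2003, Lyra, Cal, 2003, Lyra), (2003, Lyra, Cal, 2024, Nova), (2011, Lyra, Wes, 1986, Zephyr), (2011, Lyra, Wes, 1992, Gamma), (2011, Lyra, Wes, 2011, Lyra), (2011, Lyra, Wes, 2019, Zephyr), (2011, Omega, Kim, 2011, Omega), (2019, Zephyr, Wes, 1986, Zephyr), (2019, Zephyr, Wes, 1992, Gamma), (2019, Zephyr, Wes, 2011, Lyra), (2019, Zephyr, Wes, 2019, Zephyr), (2024, Nova, Cal, 2003, Lyra), (2024, Nova, Cal, 2024, Nova)}.
Apply σ_{title ≠ title2}; surviving tuples: {(1986, Zephyr, Wes, 1992, Gamma), (1986, Zephyr, Wes, 2011, Lyra), (1992, Gamma, Wes, 1986, Zephyr), (1992, Gamma, Wes, 2011, Lyra), (1992, Gamma, Wes, 2019, Zephyr), (2003, Lyra, Cal, 2024, Nova), (2011, Lyra, Wes, 1986, Zephyr), (2011, Lyra, Wes, 1992, Gamma), (2011, Lyra, Wes, 2019, Zephyr), (2019, Zephyr, Wes, 1992, Gamma), (2019, Zephyr, Wes, 2011, Lyra), (2024, Nova, Cal, 2003, Lyra)}
π_{year, year2} gives {(1986, 1992), (1986, 2011), (1992, 1986), (1992, 2011), (1992, 2019), (2003, 2024), (2011, 1986), (2011, 1992), (2011, 2019), (2019, 1992), (2019, 2011), (2024, 2003)}.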